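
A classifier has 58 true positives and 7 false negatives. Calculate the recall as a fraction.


Recall = TP / (TP + FN) = 58 / 65 = 58/65.

58/65


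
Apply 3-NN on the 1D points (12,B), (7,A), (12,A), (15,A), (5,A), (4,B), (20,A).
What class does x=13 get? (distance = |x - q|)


Distances: |12-13|=1, |7-13|=6, |12-13|=1, |15-13|=2, |5-13|=8, |4-13|=9, |20-13|=7. 3 nearest: (12,A), (12,B), (15,A). Counts: {'A': 2, 'B': 1}. Majority class: A.

A


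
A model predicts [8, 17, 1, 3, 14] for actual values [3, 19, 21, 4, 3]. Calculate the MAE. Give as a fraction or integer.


MAE = (1/5) * (|3-8|=5 + |19-17|=2 + |21-1|=20 + |4-3|=1 + |3-14|=11). Sum = 39. MAE = 39/5.

39/5


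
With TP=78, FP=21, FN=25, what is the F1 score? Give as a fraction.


Precision = 78/99 = 26/33. Recall = 78/103 = 78/103. F1 = 2*P*R/(P+R) = 78/101.

78/101


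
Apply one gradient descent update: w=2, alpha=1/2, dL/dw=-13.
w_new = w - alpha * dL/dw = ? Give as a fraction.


w_new = 2 - 1/2 * -13 = 2 - -13/2 = 17/2.

17/2


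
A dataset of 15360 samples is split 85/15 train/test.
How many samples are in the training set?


Test set = 15360 * 15% = 2304. Training set = 15360 - 2304 = 13056.

13056


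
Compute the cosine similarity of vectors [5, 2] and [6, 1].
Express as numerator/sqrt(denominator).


dot = 32. |a|^2 = 29, |b|^2 = 37. cos = 32/sqrt(1073).

32/sqrt(1073)


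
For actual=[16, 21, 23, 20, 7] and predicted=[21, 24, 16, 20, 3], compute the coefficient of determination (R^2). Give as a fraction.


Mean(y) = 87/5. SS_res = 99. SS_tot = 806/5. R^2 = 1 - 99/(806/5) = 311/806.

311/806


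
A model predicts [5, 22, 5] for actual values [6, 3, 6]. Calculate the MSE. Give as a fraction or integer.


MSE = (1/3) * ((6-5)^2=1 + (3-22)^2=361 + (6-5)^2=1). Sum = 363. MSE = 121.

121


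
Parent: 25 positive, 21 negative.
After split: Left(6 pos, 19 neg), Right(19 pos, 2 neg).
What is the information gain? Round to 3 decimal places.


H(parent) = 0.9945. H(left) = 0.7950, H(right) = 0.4537. Weighted = (25/46)*0.7950 + (21/46)*0.4537 = 0.6392. IG = 0.9945 - 0.6392 = 0.3553, which rounds to 0.355.

0.355


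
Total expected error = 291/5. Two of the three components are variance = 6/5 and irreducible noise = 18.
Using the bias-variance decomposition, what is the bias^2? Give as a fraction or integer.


Total error = bias^2 + variance + irreducible noise. So bias^2 = 291/5 - 6/5 - 18 = 39.

39


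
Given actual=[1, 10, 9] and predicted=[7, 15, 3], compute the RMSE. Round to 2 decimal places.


MSE = 32.3333. RMSE = sqrt(32.3333) = 5.69.

5.69


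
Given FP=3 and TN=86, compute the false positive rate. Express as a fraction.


FPR = FP / (FP + TN) = 3 / 89 = 3/89.

3/89


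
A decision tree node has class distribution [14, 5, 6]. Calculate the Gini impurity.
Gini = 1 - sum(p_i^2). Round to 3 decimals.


Total = 25. Proportions: 14/25, 5/25, 6/25. sum(p_i^2) = 0.4112. Gini = 1 - 0.4112 = 0.5888, which rounds to 0.589.

0.589


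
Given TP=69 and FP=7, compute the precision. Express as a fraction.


Precision = TP / (TP + FP) = 69 / 76 = 69/76.

69/76


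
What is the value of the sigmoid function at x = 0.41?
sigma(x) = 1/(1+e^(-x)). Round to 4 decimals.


sigma(0.41) = 1/(1+e^(-0.41)) = 1/(1+0.663650) = 1/1.663650 = 0.6011.

0.6011


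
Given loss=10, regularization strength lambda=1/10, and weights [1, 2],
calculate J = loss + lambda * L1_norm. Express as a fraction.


L1 norm = sum(|w|) = 3. J = 10 + 1/10 * 3 = 103/10.

103/10


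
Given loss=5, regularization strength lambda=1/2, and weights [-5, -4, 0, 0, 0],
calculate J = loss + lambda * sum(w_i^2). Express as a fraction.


L2 sq norm = sum(w^2) = 41. J = 5 + 1/2 * 41 = 51/2.

51/2


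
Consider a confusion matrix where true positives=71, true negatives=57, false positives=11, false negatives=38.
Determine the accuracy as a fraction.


Accuracy = (TP + TN) / (TP + TN + FP + FN) = (71 + 57) / 177 = 128/177.

128/177


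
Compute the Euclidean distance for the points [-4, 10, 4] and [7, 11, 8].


d = sqrt(sum of squared differences). (-4-7)^2=121, (10-11)^2=1, (4-8)^2=16. Sum = 138.

sqrt(138)


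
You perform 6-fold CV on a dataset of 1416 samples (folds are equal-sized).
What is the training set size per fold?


Each validation fold has 1416/6 = 236 samples. Training set = 1416 - 236 = 1180.

1180


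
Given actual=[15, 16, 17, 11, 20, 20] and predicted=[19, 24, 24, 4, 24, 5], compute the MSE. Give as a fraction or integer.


MSE = (1/6) * ((15-19)^2=16 + (16-24)^2=64 + (17-24)^2=49 + (11-4)^2=49 + (20-24)^2=16 + (20-5)^2=225). Sum = 419. MSE = 419/6.

419/6


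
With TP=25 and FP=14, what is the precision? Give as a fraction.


Precision = TP / (TP + FP) = 25 / 39 = 25/39.

25/39


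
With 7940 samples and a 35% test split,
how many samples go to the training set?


Test set = 7940 * 35% = 2779. Training set = 7940 - 2779 = 5161.

5161


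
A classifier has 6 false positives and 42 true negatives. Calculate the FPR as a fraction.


FPR = FP / (FP + TN) = 6 / 48 = 1/8.

1/8


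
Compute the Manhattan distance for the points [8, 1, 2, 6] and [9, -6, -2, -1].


d = sum of absolute differences: |8-9|=1 + |1--6|=7 + |2--2|=4 + |6--1|=7 = 19.

19


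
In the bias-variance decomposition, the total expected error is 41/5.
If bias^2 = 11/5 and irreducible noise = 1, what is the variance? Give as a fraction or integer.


Total error = bias^2 + variance + irreducible noise. So variance = 41/5 - 11/5 - 1 = 5.

5


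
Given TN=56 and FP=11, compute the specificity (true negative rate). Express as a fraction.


Specificity = TN / (TN + FP) = 56 / 67 = 56/67.

56/67


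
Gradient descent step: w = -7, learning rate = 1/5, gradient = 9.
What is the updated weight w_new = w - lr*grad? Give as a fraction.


w_new = -7 - 1/5 * 9 = -7 - 9/5 = -44/5.

-44/5


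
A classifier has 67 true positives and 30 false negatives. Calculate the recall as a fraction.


Recall = TP / (TP + FN) = 67 / 97 = 67/97.

67/97


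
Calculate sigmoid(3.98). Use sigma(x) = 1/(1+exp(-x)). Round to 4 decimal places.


sigma(3.98) = 1/(1+e^(-3.98)) = 1/(1+0.018686) = 1/1.018686 = 0.9817.

0.9817


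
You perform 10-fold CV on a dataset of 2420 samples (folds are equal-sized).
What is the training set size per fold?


Each validation fold has 2420/10 = 242 samples. Training set = 2420 - 242 = 2178.

2178


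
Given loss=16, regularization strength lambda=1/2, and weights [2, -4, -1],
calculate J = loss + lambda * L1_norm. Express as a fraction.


L1 norm = sum(|w|) = 7. J = 16 + 1/2 * 7 = 39/2.

39/2


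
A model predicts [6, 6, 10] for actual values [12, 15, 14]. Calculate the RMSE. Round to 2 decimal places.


MSE = 44.3333. RMSE = sqrt(44.3333) = 6.66.

6.66


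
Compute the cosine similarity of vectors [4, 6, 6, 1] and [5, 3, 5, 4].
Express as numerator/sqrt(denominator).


dot = 72. |a|^2 = 89, |b|^2 = 75. cos = 72/sqrt(6675).

72/sqrt(6675)


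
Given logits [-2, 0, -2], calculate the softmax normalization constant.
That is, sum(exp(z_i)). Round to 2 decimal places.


Denom = e^-2=0.1353 + e^0=1.0000 + e^-2=0.1353. Sum = 1.2706, which rounds to 1.27.

1.27


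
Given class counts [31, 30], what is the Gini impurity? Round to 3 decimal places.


Total = 61. Proportions: 31/61, 30/61. sum(p_i^2) = 0.5001. Gini = 1 - 0.5001 = 0.4999, which rounds to 0.500.

0.500


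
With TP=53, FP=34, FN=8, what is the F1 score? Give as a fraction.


Precision = 53/87 = 53/87. Recall = 53/61 = 53/61. F1 = 2*P*R/(P+R) = 53/74.

53/74


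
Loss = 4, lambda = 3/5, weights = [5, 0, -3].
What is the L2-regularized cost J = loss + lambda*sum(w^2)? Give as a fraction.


L2 sq norm = sum(w^2) = 34. J = 4 + 3/5 * 34 = 122/5.

122/5


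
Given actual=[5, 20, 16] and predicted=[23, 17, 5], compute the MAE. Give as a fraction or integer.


MAE = (1/3) * (|5-23|=18 + |20-17|=3 + |16-5|=11). Sum = 32. MAE = 32/3.

32/3


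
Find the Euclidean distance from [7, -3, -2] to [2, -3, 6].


d = sqrt(sum of squared differences). (7-2)^2=25, (-3--3)^2=0, (-2-6)^2=64. Sum = 89.

sqrt(89)


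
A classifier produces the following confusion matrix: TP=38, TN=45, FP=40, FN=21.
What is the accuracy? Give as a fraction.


Accuracy = (TP + TN) / (TP + TN + FP + FN) = (38 + 45) / 144 = 83/144.

83/144


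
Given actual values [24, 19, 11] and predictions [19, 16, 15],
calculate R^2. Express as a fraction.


Mean(y) = 18. SS_res = 50. SS_tot = 86. R^2 = 1 - 50/(86) = 18/43.

18/43


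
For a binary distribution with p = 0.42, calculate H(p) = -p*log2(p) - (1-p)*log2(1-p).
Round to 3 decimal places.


H = -0.42*log2(0.42) - 0.58*log2(0.58) = 0.981.

0.981


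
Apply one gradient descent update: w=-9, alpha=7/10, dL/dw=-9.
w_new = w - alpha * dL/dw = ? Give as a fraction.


w_new = -9 - 7/10 * -9 = -9 - -63/10 = -27/10.

-27/10


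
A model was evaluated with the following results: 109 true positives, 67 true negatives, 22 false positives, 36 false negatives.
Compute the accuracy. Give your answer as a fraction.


Accuracy = (TP + TN) / (TP + TN + FP + FN) = (109 + 67) / 234 = 88/117.

88/117


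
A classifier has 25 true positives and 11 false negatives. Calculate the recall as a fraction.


Recall = TP / (TP + FN) = 25 / 36 = 25/36.

25/36


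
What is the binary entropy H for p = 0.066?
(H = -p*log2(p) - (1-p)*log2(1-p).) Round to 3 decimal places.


H = -0.066*log2(0.066) - 0.934*log2(0.934) = 0.351.

0.351


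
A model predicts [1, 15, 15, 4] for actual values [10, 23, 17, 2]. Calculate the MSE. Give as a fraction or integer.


MSE = (1/4) * ((10-1)^2=81 + (23-15)^2=64 + (17-15)^2=4 + (2-4)^2=4). Sum = 153. MSE = 153/4.

153/4


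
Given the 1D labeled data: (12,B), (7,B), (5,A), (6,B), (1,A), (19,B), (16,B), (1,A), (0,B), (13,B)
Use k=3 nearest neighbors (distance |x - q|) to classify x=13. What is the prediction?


Distances: |12-13|=1, |7-13|=6, |5-13|=8, |6-13|=7, |1-13|=12, |19-13|=6, |16-13|=3, |1-13|=12, |0-13|=13, |13-13|=0. 3 nearest: (13,B), (12,B), (16,B). Counts: {'B': 3}. Majority class: B.

B


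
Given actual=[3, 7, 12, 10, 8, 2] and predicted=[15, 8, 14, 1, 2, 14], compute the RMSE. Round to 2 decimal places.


MSE = 68.3333. RMSE = sqrt(68.3333) = 8.27.

8.27


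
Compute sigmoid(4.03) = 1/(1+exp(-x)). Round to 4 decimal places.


sigma(4.03) = 1/(1+e^(-4.03)) = 1/(1+0.017774) = 1/1.017774 = 0.9825.

0.9825


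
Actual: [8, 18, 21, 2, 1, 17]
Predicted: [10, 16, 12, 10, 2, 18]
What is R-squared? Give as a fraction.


Mean(y) = 67/6. SS_res = 155. SS_tot = 2249/6. R^2 = 1 - 155/(2249/6) = 1319/2249.

1319/2249


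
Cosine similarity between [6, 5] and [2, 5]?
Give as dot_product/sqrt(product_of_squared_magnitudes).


dot = 37. |a|^2 = 61, |b|^2 = 29. cos = 37/sqrt(1769).

37/sqrt(1769)


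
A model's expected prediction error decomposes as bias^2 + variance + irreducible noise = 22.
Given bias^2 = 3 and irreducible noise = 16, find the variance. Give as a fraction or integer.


Total error = bias^2 + variance + irreducible noise. So variance = 22 - 3 - 16 = 3.

3


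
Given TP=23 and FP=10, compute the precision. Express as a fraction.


Precision = TP / (TP + FP) = 23 / 33 = 23/33.

23/33


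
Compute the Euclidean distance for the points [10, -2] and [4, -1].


d = sqrt(sum of squared differences). (10-4)^2=36, (-2--1)^2=1. Sum = 37.

sqrt(37)


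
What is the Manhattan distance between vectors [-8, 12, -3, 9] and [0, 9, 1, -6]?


d = sum of absolute differences: |-8-0|=8 + |12-9|=3 + |-3-1|=4 + |9--6|=15 = 30.

30


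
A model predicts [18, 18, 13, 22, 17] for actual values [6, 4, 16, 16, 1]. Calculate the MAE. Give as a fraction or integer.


MAE = (1/5) * (|6-18|=12 + |4-18|=14 + |16-13|=3 + |16-22|=6 + |1-17|=16). Sum = 51. MAE = 51/5.

51/5


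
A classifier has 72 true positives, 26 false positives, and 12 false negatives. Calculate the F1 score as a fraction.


Precision = 72/98 = 36/49. Recall = 72/84 = 6/7. F1 = 2*P*R/(P+R) = 72/91.

72/91


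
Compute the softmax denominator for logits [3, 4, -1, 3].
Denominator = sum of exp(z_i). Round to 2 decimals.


Denom = e^3=20.0855 + e^4=54.5982 + e^-1=0.3679 + e^3=20.0855. Sum = 95.1371, which rounds to 95.14.

95.14


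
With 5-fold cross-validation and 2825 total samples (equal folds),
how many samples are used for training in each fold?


Each validation fold has 2825/5 = 565 samples. Training set = 2825 - 565 = 2260.

2260


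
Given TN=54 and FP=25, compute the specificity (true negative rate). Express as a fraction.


Specificity = TN / (TN + FP) = 54 / 79 = 54/79.

54/79


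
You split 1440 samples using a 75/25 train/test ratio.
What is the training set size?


Test set = 1440 * 25% = 360. Training set = 1440 - 360 = 1080.

1080


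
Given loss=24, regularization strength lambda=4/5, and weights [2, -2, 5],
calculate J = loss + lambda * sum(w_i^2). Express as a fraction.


L2 sq norm = sum(w^2) = 33. J = 24 + 4/5 * 33 = 252/5.

252/5


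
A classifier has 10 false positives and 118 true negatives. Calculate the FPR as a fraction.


FPR = FP / (FP + TN) = 10 / 128 = 5/64.

5/64


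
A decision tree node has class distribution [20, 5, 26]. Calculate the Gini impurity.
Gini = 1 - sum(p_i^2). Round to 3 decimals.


Total = 51. Proportions: 20/51, 5/51, 26/51. sum(p_i^2) = 0.4233. Gini = 1 - 0.4233 = 0.5767, which rounds to 0.577.

0.577


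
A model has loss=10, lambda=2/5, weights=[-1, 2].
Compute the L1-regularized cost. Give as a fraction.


L1 norm = sum(|w|) = 3. J = 10 + 2/5 * 3 = 56/5.

56/5


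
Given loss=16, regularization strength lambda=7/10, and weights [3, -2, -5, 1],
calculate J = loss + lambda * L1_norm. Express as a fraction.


L1 norm = sum(|w|) = 11. J = 16 + 7/10 * 11 = 237/10.

237/10


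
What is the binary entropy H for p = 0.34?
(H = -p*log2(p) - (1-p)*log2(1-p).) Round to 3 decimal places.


H = -0.34*log2(0.34) - 0.66*log2(0.66) = 0.925.

0.925


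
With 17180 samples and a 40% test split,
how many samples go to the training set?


Test set = 17180 * 40% = 6872. Training set = 17180 - 6872 = 10308.

10308


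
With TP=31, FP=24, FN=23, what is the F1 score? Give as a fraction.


Precision = 31/55 = 31/55. Recall = 31/54 = 31/54. F1 = 2*P*R/(P+R) = 62/109.

62/109


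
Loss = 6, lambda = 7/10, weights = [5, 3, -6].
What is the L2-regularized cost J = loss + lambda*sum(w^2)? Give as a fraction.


L2 sq norm = sum(w^2) = 70. J = 6 + 7/10 * 70 = 55.

55


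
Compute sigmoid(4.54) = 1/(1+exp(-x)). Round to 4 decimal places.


sigma(4.54) = 1/(1+e^(-4.54)) = 1/(1+0.010673) = 1/1.010673 = 0.9894.

0.9894


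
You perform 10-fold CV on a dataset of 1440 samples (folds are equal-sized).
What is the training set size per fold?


Each validation fold has 1440/10 = 144 samples. Training set = 1440 - 144 = 1296.

1296


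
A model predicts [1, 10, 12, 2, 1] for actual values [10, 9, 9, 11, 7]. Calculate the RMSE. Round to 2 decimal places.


MSE = 41.6000. RMSE = sqrt(41.6000) = 6.45.

6.45


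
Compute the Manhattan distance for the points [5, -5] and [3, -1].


d = sum of absolute differences: |5-3|=2 + |-5--1|=4 = 6.

6


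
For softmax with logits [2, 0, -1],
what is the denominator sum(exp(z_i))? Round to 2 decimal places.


Denom = e^2=7.3891 + e^0=1.0000 + e^-1=0.3679. Sum = 8.7570, which rounds to 8.76.

8.76


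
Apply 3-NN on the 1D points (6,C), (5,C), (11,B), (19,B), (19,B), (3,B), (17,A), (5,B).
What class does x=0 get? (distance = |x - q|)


Distances: |6-0|=6, |5-0|=5, |11-0|=11, |19-0|=19, |19-0|=19, |3-0|=3, |17-0|=17, |5-0|=5. 3 nearest: (3,B), (5,B), (5,C). Counts: {'B': 2, 'C': 1}. Majority class: B.

B


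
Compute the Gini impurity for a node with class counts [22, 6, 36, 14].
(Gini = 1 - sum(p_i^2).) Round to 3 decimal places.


Total = 78. Proportions: 22/78, 6/78, 36/78, 14/78. sum(p_i^2) = 0.3307. Gini = 1 - 0.3307 = 0.6693, which rounds to 0.669.

0.669


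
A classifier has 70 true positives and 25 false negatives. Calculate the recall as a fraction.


Recall = TP / (TP + FN) = 70 / 95 = 14/19.

14/19


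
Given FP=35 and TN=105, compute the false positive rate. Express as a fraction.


FPR = FP / (FP + TN) = 35 / 140 = 1/4.

1/4


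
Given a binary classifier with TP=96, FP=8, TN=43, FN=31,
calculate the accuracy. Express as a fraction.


Accuracy = (TP + TN) / (TP + TN + FP + FN) = (96 + 43) / 178 = 139/178.

139/178


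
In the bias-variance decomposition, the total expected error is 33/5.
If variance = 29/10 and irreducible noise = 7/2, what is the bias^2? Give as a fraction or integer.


Total error = bias^2 + variance + irreducible noise. So bias^2 = 33/5 - 29/10 - 7/2 = 1/5.

1/5


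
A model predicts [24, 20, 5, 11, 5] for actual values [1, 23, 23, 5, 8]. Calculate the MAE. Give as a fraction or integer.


MAE = (1/5) * (|1-24|=23 + |23-20|=3 + |23-5|=18 + |5-11|=6 + |8-5|=3). Sum = 53. MAE = 53/5.

53/5


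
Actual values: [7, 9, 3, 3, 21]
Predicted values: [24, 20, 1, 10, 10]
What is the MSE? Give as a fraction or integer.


MSE = (1/5) * ((7-24)^2=289 + (9-20)^2=121 + (3-1)^2=4 + (3-10)^2=49 + (21-10)^2=121). Sum = 584. MSE = 584/5.

584/5


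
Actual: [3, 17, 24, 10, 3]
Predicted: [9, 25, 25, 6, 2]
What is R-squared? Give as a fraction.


Mean(y) = 57/5. SS_res = 118. SS_tot = 1666/5. R^2 = 1 - 118/(1666/5) = 538/833.

538/833


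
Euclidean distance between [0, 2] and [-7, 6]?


d = sqrt(sum of squared differences). (0--7)^2=49, (2-6)^2=16. Sum = 65.

sqrt(65)


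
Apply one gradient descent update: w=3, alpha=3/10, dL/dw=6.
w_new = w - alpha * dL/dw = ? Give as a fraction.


w_new = 3 - 3/10 * 6 = 3 - 9/5 = 6/5.

6/5


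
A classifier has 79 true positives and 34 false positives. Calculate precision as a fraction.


Precision = TP / (TP + FP) = 79 / 113 = 79/113.

79/113


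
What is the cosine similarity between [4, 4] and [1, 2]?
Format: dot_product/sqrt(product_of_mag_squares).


dot = 12. |a|^2 = 32, |b|^2 = 5. cos = 12/sqrt(160).

12/sqrt(160)


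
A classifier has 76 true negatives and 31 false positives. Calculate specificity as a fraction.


Specificity = TN / (TN + FP) = 76 / 107 = 76/107.

76/107


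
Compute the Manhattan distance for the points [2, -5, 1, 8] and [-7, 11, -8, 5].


d = sum of absolute differences: |2--7|=9 + |-5-11|=16 + |1--8|=9 + |8-5|=3 = 37.

37


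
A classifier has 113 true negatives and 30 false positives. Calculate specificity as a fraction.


Specificity = TN / (TN + FP) = 113 / 143 = 113/143.

113/143


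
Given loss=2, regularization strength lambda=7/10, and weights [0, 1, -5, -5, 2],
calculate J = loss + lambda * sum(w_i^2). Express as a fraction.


L2 sq norm = sum(w^2) = 55. J = 2 + 7/10 * 55 = 81/2.

81/2


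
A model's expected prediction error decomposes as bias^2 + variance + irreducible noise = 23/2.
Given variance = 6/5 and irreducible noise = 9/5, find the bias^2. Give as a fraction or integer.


Total error = bias^2 + variance + irreducible noise. So bias^2 = 23/2 - 6/5 - 9/5 = 17/2.

17/2


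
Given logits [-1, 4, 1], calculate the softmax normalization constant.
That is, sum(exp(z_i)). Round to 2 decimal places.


Denom = e^-1=0.3679 + e^4=54.5982 + e^1=2.7183. Sum = 57.6844, which rounds to 57.68.

57.68


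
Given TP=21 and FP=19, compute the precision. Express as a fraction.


Precision = TP / (TP + FP) = 21 / 40 = 21/40.

21/40


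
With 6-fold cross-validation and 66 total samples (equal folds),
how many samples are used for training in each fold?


Each validation fold has 66/6 = 11 samples. Training set = 66 - 11 = 55.

55


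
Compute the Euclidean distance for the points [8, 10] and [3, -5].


d = sqrt(sum of squared differences). (8-3)^2=25, (10--5)^2=225. Sum = 250.

sqrt(250)


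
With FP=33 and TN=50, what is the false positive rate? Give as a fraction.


FPR = FP / (FP + TN) = 33 / 83 = 33/83.

33/83


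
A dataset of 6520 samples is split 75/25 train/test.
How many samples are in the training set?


Test set = 6520 * 25% = 1630. Training set = 6520 - 1630 = 4890.

4890


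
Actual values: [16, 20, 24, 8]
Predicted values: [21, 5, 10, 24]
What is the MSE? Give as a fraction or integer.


MSE = (1/4) * ((16-21)^2=25 + (20-5)^2=225 + (24-10)^2=196 + (8-24)^2=256). Sum = 702. MSE = 351/2.

351/2


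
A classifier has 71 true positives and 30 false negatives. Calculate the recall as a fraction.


Recall = TP / (TP + FN) = 71 / 101 = 71/101.

71/101


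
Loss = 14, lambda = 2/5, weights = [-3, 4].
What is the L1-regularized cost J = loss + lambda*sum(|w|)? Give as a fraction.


L1 norm = sum(|w|) = 7. J = 14 + 2/5 * 7 = 84/5.

84/5


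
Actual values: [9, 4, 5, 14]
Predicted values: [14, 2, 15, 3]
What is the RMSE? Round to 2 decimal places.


MSE = 62.5000. RMSE = sqrt(62.5000) = 7.91.

7.91


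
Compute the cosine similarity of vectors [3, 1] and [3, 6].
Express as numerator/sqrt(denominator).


dot = 15. |a|^2 = 10, |b|^2 = 45. cos = 15/sqrt(450).

15/sqrt(450)


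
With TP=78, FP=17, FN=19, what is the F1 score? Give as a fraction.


Precision = 78/95 = 78/95. Recall = 78/97 = 78/97. F1 = 2*P*R/(P+R) = 13/16.

13/16


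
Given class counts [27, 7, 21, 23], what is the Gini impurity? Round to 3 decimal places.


Total = 78. Proportions: 27/78, 7/78, 21/78, 23/78. sum(p_i^2) = 0.2873. Gini = 1 - 0.2873 = 0.7127, which rounds to 0.713.

0.713


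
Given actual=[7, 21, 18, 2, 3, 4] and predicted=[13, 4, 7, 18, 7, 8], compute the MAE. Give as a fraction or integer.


MAE = (1/6) * (|7-13|=6 + |21-4|=17 + |18-7|=11 + |2-18|=16 + |3-7|=4 + |4-8|=4). Sum = 58. MAE = 29/3.

29/3


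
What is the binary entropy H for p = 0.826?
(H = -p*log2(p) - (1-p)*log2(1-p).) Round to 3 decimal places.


H = -0.826*log2(0.826) - 0.174*log2(0.174) = 0.667.

0.667


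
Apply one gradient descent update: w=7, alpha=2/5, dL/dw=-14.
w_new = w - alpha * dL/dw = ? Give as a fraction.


w_new = 7 - 2/5 * -14 = 7 - -28/5 = 63/5.

63/5


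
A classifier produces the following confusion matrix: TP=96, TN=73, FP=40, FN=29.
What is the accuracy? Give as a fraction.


Accuracy = (TP + TN) / (TP + TN + FP + FN) = (96 + 73) / 238 = 169/238.

169/238


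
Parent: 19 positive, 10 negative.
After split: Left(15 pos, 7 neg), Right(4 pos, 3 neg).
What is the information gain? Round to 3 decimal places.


H(parent) = 0.9294. H(left) = 0.9024, H(right) = 0.9852. Weighted = (22/29)*0.9024 + (7/29)*0.9852 = 0.9224. IG = 0.9294 - 0.9224 = 0.0070, which rounds to 0.007.

0.007


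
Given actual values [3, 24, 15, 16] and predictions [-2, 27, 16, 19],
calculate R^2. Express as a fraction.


Mean(y) = 29/2. SS_res = 44. SS_tot = 225. R^2 = 1 - 44/(225) = 181/225.

181/225


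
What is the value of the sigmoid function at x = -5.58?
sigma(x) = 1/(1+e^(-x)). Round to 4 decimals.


sigma(-5.58) = 1/(1+e^(5.58)) = 1/(1+265.071606) = 1/266.071606 = 0.0038.

0.0038


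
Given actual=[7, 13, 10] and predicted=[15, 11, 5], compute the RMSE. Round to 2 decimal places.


MSE = 31.0000. RMSE = sqrt(31.0000) = 5.57.

5.57


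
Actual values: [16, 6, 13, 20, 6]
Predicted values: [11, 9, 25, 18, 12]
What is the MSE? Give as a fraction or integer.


MSE = (1/5) * ((16-11)^2=25 + (6-9)^2=9 + (13-25)^2=144 + (20-18)^2=4 + (6-12)^2=36). Sum = 218. MSE = 218/5.

218/5


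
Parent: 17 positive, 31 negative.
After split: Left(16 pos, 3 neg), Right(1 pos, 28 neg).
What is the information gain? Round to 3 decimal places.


H(parent) = 0.9377. H(left) = 0.6292, H(right) = 0.2164. Weighted = (19/48)*0.6292 + (29/48)*0.2164 = 0.3798. IG = 0.9377 - 0.3798 = 0.5579, which rounds to 0.558.

0.558


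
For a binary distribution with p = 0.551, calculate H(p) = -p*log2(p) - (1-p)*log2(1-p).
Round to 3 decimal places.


H = -0.551*log2(0.551) - 0.449*log2(0.449) = 0.992.

0.992


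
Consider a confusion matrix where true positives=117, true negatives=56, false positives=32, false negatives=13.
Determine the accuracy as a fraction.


Accuracy = (TP + TN) / (TP + TN + FP + FN) = (117 + 56) / 218 = 173/218.

173/218


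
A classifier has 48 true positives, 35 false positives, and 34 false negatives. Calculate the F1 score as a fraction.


Precision = 48/83 = 48/83. Recall = 48/82 = 24/41. F1 = 2*P*R/(P+R) = 32/55.

32/55


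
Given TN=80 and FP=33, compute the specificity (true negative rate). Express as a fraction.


Specificity = TN / (TN + FP) = 80 / 113 = 80/113.

80/113


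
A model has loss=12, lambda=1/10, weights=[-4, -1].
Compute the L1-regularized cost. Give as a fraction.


L1 norm = sum(|w|) = 5. J = 12 + 1/10 * 5 = 25/2.

25/2


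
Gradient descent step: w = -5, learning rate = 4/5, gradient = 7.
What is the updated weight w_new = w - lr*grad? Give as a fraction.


w_new = -5 - 4/5 * 7 = -5 - 28/5 = -53/5.

-53/5


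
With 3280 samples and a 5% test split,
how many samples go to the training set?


Test set = 3280 * 5% = 164. Training set = 3280 - 164 = 3116.

3116


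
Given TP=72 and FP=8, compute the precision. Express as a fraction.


Precision = TP / (TP + FP) = 72 / 80 = 9/10.

9/10


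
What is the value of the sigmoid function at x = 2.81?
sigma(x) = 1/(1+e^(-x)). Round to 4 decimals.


sigma(2.81) = 1/(1+e^(-2.81)) = 1/(1+0.060205) = 1/1.060205 = 0.9432.

0.9432


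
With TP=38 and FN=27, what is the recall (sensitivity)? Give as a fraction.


Recall = TP / (TP + FN) = 38 / 65 = 38/65.

38/65


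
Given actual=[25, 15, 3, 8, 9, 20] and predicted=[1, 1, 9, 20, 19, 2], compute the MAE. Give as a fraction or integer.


MAE = (1/6) * (|25-1|=24 + |15-1|=14 + |3-9|=6 + |8-20|=12 + |9-19|=10 + |20-2|=18). Sum = 84. MAE = 14.

14


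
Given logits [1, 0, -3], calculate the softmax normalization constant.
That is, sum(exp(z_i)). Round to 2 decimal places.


Denom = e^1=2.7183 + e^0=1.0000 + e^-3=0.0498. Sum = 3.7681, which rounds to 3.77.

3.77


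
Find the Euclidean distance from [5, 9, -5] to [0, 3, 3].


d = sqrt(sum of squared differences). (5-0)^2=25, (9-3)^2=36, (-5-3)^2=64. Sum = 125.

sqrt(125)


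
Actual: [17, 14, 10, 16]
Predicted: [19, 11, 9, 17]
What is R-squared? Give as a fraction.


Mean(y) = 57/4. SS_res = 15. SS_tot = 115/4. R^2 = 1 - 15/(115/4) = 11/23.

11/23


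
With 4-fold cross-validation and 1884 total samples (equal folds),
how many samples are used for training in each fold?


Each validation fold has 1884/4 = 471 samples. Training set = 1884 - 471 = 1413.

1413


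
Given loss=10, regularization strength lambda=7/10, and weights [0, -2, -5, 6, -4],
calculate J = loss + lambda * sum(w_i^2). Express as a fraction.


L2 sq norm = sum(w^2) = 81. J = 10 + 7/10 * 81 = 667/10.

667/10


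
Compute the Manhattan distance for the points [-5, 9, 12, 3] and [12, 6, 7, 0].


d = sum of absolute differences: |-5-12|=17 + |9-6|=3 + |12-7|=5 + |3-0|=3 = 28.

28


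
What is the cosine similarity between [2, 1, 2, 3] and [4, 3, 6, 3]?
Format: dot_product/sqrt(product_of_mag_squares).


dot = 32. |a|^2 = 18, |b|^2 = 70. cos = 32/sqrt(1260).

32/sqrt(1260)


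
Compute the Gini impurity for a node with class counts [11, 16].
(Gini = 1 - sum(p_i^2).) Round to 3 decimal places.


Total = 27. Proportions: 11/27, 16/27. sum(p_i^2) = 0.5171. Gini = 1 - 0.5171 = 0.4829, which rounds to 0.483.

0.483


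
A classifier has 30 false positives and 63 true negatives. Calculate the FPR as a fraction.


FPR = FP / (FP + TN) = 30 / 93 = 10/31.

10/31


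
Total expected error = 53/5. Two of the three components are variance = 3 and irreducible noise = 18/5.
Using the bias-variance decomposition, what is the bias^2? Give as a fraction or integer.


Total error = bias^2 + variance + irreducible noise. So bias^2 = 53/5 - 3 - 18/5 = 4.

4


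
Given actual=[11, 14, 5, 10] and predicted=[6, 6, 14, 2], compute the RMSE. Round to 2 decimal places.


MSE = 58.5000. RMSE = sqrt(58.5000) = 7.65.

7.65


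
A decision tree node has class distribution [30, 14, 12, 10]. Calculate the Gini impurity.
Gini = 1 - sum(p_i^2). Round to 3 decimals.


Total = 66. Proportions: 30/66, 14/66, 12/66, 10/66. sum(p_i^2) = 0.3076. Gini = 1 - 0.3076 = 0.6924, which rounds to 0.692.

0.692


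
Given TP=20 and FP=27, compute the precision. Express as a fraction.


Precision = TP / (TP + FP) = 20 / 47 = 20/47.

20/47


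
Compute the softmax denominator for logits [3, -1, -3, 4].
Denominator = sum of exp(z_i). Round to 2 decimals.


Denom = e^3=20.0855 + e^-1=0.3679 + e^-3=0.0498 + e^4=54.5982. Sum = 75.1014, which rounds to 75.10.

75.10


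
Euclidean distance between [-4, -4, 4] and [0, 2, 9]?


d = sqrt(sum of squared differences). (-4-0)^2=16, (-4-2)^2=36, (4-9)^2=25. Sum = 77.

sqrt(77)


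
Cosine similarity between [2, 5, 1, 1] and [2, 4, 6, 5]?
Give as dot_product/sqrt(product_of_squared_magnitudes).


dot = 35. |a|^2 = 31, |b|^2 = 81. cos = 35/sqrt(2511).

35/sqrt(2511)


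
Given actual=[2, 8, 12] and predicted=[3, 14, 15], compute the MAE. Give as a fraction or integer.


MAE = (1/3) * (|2-3|=1 + |8-14|=6 + |12-15|=3). Sum = 10. MAE = 10/3.

10/3


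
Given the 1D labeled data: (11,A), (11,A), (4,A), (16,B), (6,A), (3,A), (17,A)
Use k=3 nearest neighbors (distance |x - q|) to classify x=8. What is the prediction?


Distances: |11-8|=3, |11-8|=3, |4-8|=4, |16-8|=8, |6-8|=2, |3-8|=5, |17-8|=9. 3 nearest: (6,A), (11,A), (11,A). Counts: {'A': 3}. Majority class: A.

A


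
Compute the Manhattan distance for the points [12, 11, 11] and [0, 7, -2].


d = sum of absolute differences: |12-0|=12 + |11-7|=4 + |11--2|=13 = 29.

29


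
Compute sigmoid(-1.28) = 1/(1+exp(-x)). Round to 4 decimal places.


sigma(-1.28) = 1/(1+e^(1.28)) = 1/(1+3.596640) = 1/4.596640 = 0.2176.

0.2176


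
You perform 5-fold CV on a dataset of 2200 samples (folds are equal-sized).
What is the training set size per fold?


Each validation fold has 2200/5 = 440 samples. Training set = 2200 - 440 = 1760.

1760


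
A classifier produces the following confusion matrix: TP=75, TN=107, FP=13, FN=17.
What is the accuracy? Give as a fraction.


Accuracy = (TP + TN) / (TP + TN + FP + FN) = (75 + 107) / 212 = 91/106.

91/106


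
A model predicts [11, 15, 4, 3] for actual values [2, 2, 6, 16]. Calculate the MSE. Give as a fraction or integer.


MSE = (1/4) * ((2-11)^2=81 + (2-15)^2=169 + (6-4)^2=4 + (16-3)^2=169). Sum = 423. MSE = 423/4.

423/4


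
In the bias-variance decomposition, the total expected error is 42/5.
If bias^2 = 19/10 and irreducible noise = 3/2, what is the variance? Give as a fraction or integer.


Total error = bias^2 + variance + irreducible noise. So variance = 42/5 - 19/10 - 3/2 = 5.

5


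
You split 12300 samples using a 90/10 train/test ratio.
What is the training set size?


Test set = 12300 * 10% = 1230. Training set = 12300 - 1230 = 11070.

11070


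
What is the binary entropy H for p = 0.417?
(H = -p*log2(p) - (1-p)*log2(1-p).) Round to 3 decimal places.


H = -0.417*log2(0.417) - 0.583*log2(0.583) = 0.980.

0.980


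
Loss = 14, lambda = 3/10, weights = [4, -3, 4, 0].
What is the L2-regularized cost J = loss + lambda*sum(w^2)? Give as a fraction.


L2 sq norm = sum(w^2) = 41. J = 14 + 3/10 * 41 = 263/10.

263/10


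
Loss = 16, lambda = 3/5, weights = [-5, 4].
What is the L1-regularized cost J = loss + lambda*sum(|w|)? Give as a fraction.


L1 norm = sum(|w|) = 9. J = 16 + 3/5 * 9 = 107/5.

107/5


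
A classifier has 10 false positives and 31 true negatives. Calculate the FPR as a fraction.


FPR = FP / (FP + TN) = 10 / 41 = 10/41.

10/41


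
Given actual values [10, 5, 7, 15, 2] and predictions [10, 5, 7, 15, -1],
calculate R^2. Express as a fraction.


Mean(y) = 39/5. SS_res = 9. SS_tot = 494/5. R^2 = 1 - 9/(494/5) = 449/494.

449/494


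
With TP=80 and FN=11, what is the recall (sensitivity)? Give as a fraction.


Recall = TP / (TP + FN) = 80 / 91 = 80/91.

80/91


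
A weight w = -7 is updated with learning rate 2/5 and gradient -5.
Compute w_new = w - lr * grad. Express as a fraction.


w_new = -7 - 2/5 * -5 = -7 - -2 = -5.

-5


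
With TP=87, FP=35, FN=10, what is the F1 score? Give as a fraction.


Precision = 87/122 = 87/122. Recall = 87/97 = 87/97. F1 = 2*P*R/(P+R) = 58/73.

58/73


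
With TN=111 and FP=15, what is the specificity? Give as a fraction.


Specificity = TN / (TN + FP) = 111 / 126 = 37/42.

37/42


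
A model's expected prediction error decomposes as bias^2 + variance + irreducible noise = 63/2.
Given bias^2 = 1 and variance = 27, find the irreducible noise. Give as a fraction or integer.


Total error = bias^2 + variance + irreducible noise. So irreducible noise = 63/2 - 1 - 27 = 7/2.

7/2


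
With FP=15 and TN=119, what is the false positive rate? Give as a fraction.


FPR = FP / (FP + TN) = 15 / 134 = 15/134.

15/134


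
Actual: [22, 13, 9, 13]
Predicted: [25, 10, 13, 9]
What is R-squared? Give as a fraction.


Mean(y) = 57/4. SS_res = 50. SS_tot = 363/4. R^2 = 1 - 50/(363/4) = 163/363.

163/363


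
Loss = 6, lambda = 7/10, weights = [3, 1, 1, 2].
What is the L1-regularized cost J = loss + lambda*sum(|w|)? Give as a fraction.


L1 norm = sum(|w|) = 7. J = 6 + 7/10 * 7 = 109/10.

109/10


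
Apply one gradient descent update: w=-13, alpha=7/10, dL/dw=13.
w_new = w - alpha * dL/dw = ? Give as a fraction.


w_new = -13 - 7/10 * 13 = -13 - 91/10 = -221/10.

-221/10


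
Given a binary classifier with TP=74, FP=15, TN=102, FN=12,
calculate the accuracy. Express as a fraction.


Accuracy = (TP + TN) / (TP + TN + FP + FN) = (74 + 102) / 203 = 176/203.

176/203


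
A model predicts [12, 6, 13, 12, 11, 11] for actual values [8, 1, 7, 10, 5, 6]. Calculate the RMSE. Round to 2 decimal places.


MSE = 23.6667. RMSE = sqrt(23.6667) = 4.86.

4.86


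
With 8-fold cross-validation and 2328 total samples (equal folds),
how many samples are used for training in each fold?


Each validation fold has 2328/8 = 291 samples. Training set = 2328 - 291 = 2037.

2037


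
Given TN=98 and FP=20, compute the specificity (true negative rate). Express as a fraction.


Specificity = TN / (TN + FP) = 98 / 118 = 49/59.

49/59


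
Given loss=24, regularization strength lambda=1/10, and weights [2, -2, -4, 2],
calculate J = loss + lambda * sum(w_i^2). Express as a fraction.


L2 sq norm = sum(w^2) = 28. J = 24 + 1/10 * 28 = 134/5.

134/5


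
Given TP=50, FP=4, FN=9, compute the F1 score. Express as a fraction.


Precision = 50/54 = 25/27. Recall = 50/59 = 50/59. F1 = 2*P*R/(P+R) = 100/113.

100/113


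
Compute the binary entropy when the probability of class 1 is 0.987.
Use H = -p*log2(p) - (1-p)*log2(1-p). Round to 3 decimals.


H = -0.987*log2(0.987) - 0.013*log2(0.013) = 0.100.

0.100


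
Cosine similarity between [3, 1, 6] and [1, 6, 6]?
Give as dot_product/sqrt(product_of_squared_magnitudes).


dot = 45. |a|^2 = 46, |b|^2 = 73. cos = 45/sqrt(3358).

45/sqrt(3358)


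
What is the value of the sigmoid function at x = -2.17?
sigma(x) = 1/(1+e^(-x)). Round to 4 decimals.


sigma(-2.17) = 1/(1+e^(2.17)) = 1/(1+8.758284) = 1/9.758284 = 0.1025.

0.1025


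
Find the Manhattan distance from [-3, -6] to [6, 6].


d = sum of absolute differences: |-3-6|=9 + |-6-6|=12 = 21.

21


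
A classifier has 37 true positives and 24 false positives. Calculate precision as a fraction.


Precision = TP / (TP + FP) = 37 / 61 = 37/61.

37/61


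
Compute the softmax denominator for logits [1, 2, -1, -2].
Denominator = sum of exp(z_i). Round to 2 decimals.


Denom = e^1=2.7183 + e^2=7.3891 + e^-1=0.3679 + e^-2=0.1353. Sum = 10.6106, which rounds to 10.61.

10.61


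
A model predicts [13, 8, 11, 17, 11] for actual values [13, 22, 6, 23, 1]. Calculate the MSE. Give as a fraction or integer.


MSE = (1/5) * ((13-13)^2=0 + (22-8)^2=196 + (6-11)^2=25 + (23-17)^2=36 + (1-11)^2=100). Sum = 357. MSE = 357/5.

357/5


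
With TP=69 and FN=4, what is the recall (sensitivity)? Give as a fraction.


Recall = TP / (TP + FN) = 69 / 73 = 69/73.

69/73


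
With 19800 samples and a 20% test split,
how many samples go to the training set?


Test set = 19800 * 20% = 3960. Training set = 19800 - 3960 = 15840.

15840


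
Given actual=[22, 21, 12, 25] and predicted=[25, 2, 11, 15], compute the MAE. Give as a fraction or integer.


MAE = (1/4) * (|22-25|=3 + |21-2|=19 + |12-11|=1 + |25-15|=10). Sum = 33. MAE = 33/4.

33/4


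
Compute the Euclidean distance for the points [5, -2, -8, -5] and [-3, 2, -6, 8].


d = sqrt(sum of squared differences). (5--3)^2=64, (-2-2)^2=16, (-8--6)^2=4, (-5-8)^2=169. Sum = 253.

sqrt(253)


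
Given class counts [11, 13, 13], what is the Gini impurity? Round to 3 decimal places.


Total = 37. Proportions: 11/37, 13/37, 13/37. sum(p_i^2) = 0.3353. Gini = 1 - 0.3353 = 0.6647, which rounds to 0.665.

0.665


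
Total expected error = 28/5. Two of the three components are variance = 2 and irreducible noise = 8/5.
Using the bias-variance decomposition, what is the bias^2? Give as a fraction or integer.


Total error = bias^2 + variance + irreducible noise. So bias^2 = 28/5 - 2 - 8/5 = 2.

2


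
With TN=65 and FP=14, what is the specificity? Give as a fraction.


Specificity = TN / (TN + FP) = 65 / 79 = 65/79.

65/79


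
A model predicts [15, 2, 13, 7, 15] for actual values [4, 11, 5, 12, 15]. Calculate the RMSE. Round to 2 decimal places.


MSE = 58.2000. RMSE = sqrt(58.2000) = 7.63.

7.63


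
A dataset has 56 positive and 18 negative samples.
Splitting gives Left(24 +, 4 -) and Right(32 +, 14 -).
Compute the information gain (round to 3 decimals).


H(parent) = 0.8004. H(left) = 0.5917, H(right) = 0.8865. Weighted = (28/74)*0.5917 + (46/74)*0.8865 = 0.7750. IG = 0.8004 - 0.7750 = 0.0254, which rounds to 0.025.

0.025


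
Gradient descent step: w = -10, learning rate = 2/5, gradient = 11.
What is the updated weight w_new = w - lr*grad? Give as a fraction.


w_new = -10 - 2/5 * 11 = -10 - 22/5 = -72/5.

-72/5


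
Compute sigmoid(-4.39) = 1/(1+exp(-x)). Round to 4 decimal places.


sigma(-4.39) = 1/(1+e^(4.39)) = 1/(1+80.640419) = 1/81.640419 = 0.0122.

0.0122


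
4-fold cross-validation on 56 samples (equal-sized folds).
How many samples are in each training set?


Each validation fold has 56/4 = 14 samples. Training set = 56 - 14 = 42.

42


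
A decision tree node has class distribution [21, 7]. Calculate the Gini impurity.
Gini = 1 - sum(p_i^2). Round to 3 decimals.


Total = 28. Proportions: 21/28, 7/28. sum(p_i^2) = 0.6250. Gini = 1 - 0.6250 = 0.3750, which rounds to 0.375.

0.375


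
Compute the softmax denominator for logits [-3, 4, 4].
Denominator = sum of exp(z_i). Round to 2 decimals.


Denom = e^-3=0.0498 + e^4=54.5982 + e^4=54.5982. Sum = 109.2462, which rounds to 109.25.

109.25


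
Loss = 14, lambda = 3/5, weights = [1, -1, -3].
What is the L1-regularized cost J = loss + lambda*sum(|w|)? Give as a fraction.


L1 norm = sum(|w|) = 5. J = 14 + 3/5 * 5 = 17.

17


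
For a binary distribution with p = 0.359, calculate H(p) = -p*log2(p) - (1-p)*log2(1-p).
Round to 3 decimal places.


H = -0.359*log2(0.359) - 0.641*log2(0.641) = 0.942.

0.942
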